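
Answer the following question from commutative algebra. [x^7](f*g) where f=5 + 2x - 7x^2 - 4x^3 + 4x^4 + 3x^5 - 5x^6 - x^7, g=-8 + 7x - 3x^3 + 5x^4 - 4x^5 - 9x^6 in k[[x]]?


[x^7] = sum a_i*b_j, i+j=7
  2*-9=-18
  -7*-4=28
  -4*5=-20
  4*-3=-12
  -5*7=-35
  -1*-8=8
Sum=-49


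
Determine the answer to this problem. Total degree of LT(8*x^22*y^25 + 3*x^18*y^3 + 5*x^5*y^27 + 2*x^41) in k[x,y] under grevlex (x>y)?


LT: 8*x^22*y^25
deg_x=22, deg_y=25
Total=22+25=47


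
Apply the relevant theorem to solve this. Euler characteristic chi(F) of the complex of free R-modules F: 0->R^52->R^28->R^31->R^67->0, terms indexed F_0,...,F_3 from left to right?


chi = sum (-1)^i * rank:
(-1)^0*52=52
(-1)^1*28=-28
(-1)^2*31=31
(-1)^3*67=-67
chi=-12


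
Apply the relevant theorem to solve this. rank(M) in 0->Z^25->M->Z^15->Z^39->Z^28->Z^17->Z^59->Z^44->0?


Alt sum=0:
(-1)^0*25 + (-1)^1*? + (-1)^2*15 + (-1)^3*39 + (-1)^4*28 + (-1)^5*17 + (-1)^6*59 + (-1)^7*44=0
rank(M)=27


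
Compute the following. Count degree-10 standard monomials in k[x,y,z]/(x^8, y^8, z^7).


Need i<8, j<8, k<7 with i+j+k=10.
For each i, j ranges over max(0,10-i-6)..min(7,10-i):
  i=0: j in [4,7] -> 4
  i=1: j in [3,7] -> 5
  i=2: j in [2,7] -> 6
  i=3: j in [1,7] -> 7
  i=4: j in [0,6] -> 7
  i=5: j in [0,5] -> 6
  i=6: j in [0,4] -> 5
  i=7: j in [0,3] -> 4
H(10) = 4+5+6+7+7+6+5+4 = 44


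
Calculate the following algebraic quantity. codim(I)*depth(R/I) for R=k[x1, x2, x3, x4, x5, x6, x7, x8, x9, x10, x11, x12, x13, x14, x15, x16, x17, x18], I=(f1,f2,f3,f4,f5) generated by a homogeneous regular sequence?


codim=5, depth=dim(R/I)=18-5=13
Product=5*13=65


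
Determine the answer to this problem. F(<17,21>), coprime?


gcd(17,21)=1 => F=ab-a-b=17*21-17-21=357-38=319


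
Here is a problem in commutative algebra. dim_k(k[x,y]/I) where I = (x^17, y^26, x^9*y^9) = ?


k[x,y]/I, I = (x^17, y^26, x^9*y^9)
Rect: 17x26=442. Corner: (17-9)x(26-9)=136.
dim = 442-136 = 306


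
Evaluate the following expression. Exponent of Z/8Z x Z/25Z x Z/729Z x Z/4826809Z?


Exponent = lcm of the cyclic orders; pairwise coprime => product.
2^3*5^2*3^6*13^6=8*25*729*4826809=703748752200


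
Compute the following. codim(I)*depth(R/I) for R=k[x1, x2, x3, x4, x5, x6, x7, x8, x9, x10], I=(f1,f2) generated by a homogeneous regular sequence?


codim=2, depth=dim(R/I)=10-2=8
Product=2*8=16


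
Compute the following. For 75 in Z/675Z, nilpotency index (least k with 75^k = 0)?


75^k mod 675:
k=1: 75
k=2: 225
k=3: 0
First zero at k = 3


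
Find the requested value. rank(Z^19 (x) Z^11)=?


rank(M(x)N) = rank(M)*rank(N)
19*11 = 209


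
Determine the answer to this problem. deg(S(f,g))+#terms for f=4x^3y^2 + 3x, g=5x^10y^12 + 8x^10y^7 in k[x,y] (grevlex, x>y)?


LT(f)=4x^3y^2, LT(g)=5x^10y^12
lcm(LM)=x^10y^12
S(f,g) (scaled by 20 to clear denominators) = 5x^7y^10*f - 4*g = 15x^8y^10 - 32x^10y^7
2 terms, deg 18.
18+2=20


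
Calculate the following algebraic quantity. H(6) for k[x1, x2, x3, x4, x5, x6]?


C(d+n-1,n-1)=C(11,5)=462


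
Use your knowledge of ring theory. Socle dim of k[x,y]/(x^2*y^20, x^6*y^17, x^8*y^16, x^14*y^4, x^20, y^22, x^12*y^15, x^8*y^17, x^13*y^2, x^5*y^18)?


Socle = ann(m) = span of standard monomials u with x*u, y*u in I (staircase corners).
Redundant generators: x^8*y^17, x^14*y^4
Minimal generators: x^20, x^13*y^2, x^12*y^15, x^8*y^16, x^6*y^17, x^5*y^18, x^2*y^20, y^22
Corners: xy^21, x^4y^19, x^5y^17, x^7y^16, x^11y^15, x^12y^14, x^19y
Socle dim=7


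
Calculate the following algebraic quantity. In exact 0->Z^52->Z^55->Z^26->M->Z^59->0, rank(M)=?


Alt sum=0:
(-1)^0*52 + (-1)^1*55 + (-1)^2*26 + (-1)^3*? + (-1)^4*59=0
rank(M)=82


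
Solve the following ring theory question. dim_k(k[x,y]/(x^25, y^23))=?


Basis: x^i*y^j, i<25, j<23
25*23=575


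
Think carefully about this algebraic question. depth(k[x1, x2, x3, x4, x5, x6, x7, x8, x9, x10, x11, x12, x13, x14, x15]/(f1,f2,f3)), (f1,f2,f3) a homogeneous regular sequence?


depth(R)=15
depth(R/I)=15-3=12


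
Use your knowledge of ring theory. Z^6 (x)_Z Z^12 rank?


rank(M(x)N) = rank(M)*rank(N)
6*12 = 72


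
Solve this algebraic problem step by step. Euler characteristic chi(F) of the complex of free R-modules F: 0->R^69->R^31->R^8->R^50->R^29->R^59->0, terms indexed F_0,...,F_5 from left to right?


chi = sum (-1)^i * rank:
(-1)^0*69=69
(-1)^1*31=-31
(-1)^2*8=8
(-1)^3*50=-50
(-1)^4*29=29
(-1)^5*59=-59
chi=-34


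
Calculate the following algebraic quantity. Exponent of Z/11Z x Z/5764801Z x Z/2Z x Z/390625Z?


Exponent = lcm of the cyclic orders; pairwise coprime => product.
11^1*7^8*2^1*5^8=11*5764801*2*390625=49541258593750


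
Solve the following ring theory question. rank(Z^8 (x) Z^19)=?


rank(M(x)N) = rank(M)*rank(N)
8*19 = 152


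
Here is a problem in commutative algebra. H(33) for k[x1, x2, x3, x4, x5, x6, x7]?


C(d+n-1,n-1)=C(39,6)=3262623


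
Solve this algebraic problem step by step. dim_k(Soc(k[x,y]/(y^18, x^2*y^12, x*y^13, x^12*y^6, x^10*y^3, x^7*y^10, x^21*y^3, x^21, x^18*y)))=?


Socle = ann(m) = span of standard monomials u with x*u, y*u in I (staircase corners).
Redundant generators: x^21*y^3, x^12*y^6
Minimal generators: x^21, x^18*y, x^10*y^3, x^7*y^10, x^2*y^12, x*y^13, y^18
Corners: y^17, xy^12, x^6y^11, x^9y^9, x^17y^2, x^20
Socle dim=6


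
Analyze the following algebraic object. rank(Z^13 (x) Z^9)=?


rank(M(x)N) = rank(M)*rank(N)
13*9 = 117


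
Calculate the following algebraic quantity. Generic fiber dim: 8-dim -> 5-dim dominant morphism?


dim(fiber)=dim(X)-dim(Y)=8-5=3


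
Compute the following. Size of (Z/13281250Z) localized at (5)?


5-primary part: 13281250=5^8*34
Size=5^8=390625


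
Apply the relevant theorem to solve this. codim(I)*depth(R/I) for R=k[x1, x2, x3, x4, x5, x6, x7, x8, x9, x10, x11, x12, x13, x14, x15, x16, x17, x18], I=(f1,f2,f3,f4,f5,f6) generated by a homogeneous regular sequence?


codim=6, depth=dim(R/I)=18-6=12
Product=6*12=72


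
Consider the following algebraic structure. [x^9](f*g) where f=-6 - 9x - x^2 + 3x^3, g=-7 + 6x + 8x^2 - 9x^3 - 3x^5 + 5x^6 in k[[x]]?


[x^9] = sum a_i*b_j, i+j=9
  3*5=15
Sum=15


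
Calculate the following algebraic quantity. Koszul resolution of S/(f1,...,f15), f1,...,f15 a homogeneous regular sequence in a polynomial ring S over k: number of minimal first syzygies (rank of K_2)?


Regular sequence => Koszul complex is the minimal free resolution.
Syz_1 minimally generated by Koszul relations f_i*e_j - f_j*e_i (i<j): mu(Syz_1) = beta_2 = C(m,2) = m(m-1)/2
m=15
15*14/2 = 105


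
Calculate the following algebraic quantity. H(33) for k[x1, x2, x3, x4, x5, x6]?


C(d+n-1,n-1)=C(38,5)=501942


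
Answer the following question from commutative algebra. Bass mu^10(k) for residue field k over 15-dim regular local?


C(n,i)=C(15,10)=3003


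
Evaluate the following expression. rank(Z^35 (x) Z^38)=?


rank(M(x)N) = rank(M)*rank(N)
35*38 = 1330


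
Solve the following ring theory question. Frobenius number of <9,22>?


gcd(9,22)=1 => F=ab-a-b=9*22-9-22=198-31=167


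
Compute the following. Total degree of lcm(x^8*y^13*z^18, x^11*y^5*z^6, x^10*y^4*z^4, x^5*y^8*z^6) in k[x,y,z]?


lcm = componentwise max:
x: max(8,11,10,5)=11
y: max(13,5,4,8)=13
z: max(18,6,4,6)=18
Total=11+13+18=42


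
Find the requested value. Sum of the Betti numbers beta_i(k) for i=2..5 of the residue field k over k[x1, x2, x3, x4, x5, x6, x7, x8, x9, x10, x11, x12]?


Koszul resolution: beta_i(k)=C(n,i), n=12
C(12,2)=66, C(12,3)=220, C(12,4)=495, C(12,5)=792
Sum=1573


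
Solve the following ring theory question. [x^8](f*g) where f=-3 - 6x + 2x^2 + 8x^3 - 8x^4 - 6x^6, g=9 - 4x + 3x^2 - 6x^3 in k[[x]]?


[x^8] = sum a_i*b_j, i+j=8
  -6*3=-18
Sum=-18


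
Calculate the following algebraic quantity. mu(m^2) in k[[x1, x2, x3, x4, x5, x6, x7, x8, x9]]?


C(n+d-1,d)=C(10,2)=45


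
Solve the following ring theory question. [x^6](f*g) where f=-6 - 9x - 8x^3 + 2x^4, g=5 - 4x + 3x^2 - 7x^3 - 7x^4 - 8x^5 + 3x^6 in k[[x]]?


[x^6] = sum a_i*b_j, i+j=6
  -6*3=-18
  -9*-8=72
  -8*-7=56
  2*3=6
Sum=116


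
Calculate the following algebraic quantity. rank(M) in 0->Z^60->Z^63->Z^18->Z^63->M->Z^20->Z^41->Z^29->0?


Alt sum=0:
(-1)^0*60 + (-1)^1*63 + (-1)^2*18 + (-1)^3*63 + (-1)^4*? + (-1)^5*20 + (-1)^6*41 + (-1)^7*29=0
rank(M)=56


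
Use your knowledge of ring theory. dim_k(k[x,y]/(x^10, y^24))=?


Basis: x^i*y^j, i<10, j<24
10*24=240


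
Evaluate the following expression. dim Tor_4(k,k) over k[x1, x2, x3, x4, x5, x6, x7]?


Koszul: C(n,i)=C(7,4)=35


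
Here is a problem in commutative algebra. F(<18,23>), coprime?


gcd(18,23)=1 => F=ab-a-b=18*23-18-23=414-41=373


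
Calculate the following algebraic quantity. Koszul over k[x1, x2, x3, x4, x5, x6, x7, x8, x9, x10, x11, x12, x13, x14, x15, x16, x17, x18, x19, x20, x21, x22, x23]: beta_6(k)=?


C(n,i)=C(23,6)=100947


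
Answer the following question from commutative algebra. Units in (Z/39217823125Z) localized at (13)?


Local ring = Z/62748517Z.
phi(62748517) = 13^6*(13-1) = 57921708


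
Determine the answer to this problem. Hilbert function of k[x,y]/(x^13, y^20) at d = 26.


k[x,y], I = (x^13, y^20), d = 26
Need i < 13 and d-i < 20.
Range: 7 <= i <= 12.
H(26) = 6


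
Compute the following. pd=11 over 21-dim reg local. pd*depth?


pd+depth=21
depth=21-11=10
pd*depth=11*10=110


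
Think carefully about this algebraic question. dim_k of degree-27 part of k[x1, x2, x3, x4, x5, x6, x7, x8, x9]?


C(d+n-1,n-1)=C(35,8)=23535820


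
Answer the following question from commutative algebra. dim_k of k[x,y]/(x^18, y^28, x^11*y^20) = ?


k[x,y]/I, I = (x^18, y^28, x^11*y^20)
Rect: 18x28=504. Corner: (18-11)x(28-20)=56.
dim = 504-56 = 448


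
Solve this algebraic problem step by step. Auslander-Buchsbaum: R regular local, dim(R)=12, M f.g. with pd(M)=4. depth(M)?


pd+depth=depth(R)=12
depth=12-4=8


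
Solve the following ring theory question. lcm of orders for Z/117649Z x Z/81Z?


Exponent = lcm of the cyclic orders; pairwise coprime => product.
7^6*3^4=117649*81=9529569


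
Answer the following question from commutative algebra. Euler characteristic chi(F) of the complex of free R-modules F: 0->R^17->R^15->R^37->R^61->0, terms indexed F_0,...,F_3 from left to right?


chi = sum (-1)^i * rank:
(-1)^0*17=17
(-1)^1*15=-15
(-1)^2*37=37
(-1)^3*61=-61
chi=-22


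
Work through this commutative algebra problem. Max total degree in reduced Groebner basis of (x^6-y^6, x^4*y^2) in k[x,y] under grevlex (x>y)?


LT(f1)=x^6, LT(f2)=x^4y^2, lcm=x^6y^2
S(f1,f2) = y^2*f1 - x^2*f2 = -y^8
Reduced GB = {f1, f2, y^8}; degrees 6, 6, 8
Max = 8


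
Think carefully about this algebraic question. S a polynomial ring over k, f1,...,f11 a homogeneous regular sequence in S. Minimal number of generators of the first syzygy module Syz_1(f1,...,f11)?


Regular sequence => Koszul complex is the minimal free resolution.
Syz_1 minimally generated by Koszul relations f_i*e_j - f_j*e_i (i<j): mu(Syz_1) = beta_2 = C(m,2) = m(m-1)/2
m=11
11*10/2 = 55


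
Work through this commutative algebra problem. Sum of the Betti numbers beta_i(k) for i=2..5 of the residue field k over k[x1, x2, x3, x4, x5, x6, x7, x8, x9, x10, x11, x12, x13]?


Koszul resolution: beta_i(k)=C(n,i), n=13
C(13,2)=78, C(13,3)=286, C(13,4)=715, C(13,5)=1287
Sum=2366


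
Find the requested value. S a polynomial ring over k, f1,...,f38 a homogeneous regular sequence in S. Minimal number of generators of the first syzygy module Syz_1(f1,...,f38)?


Regular sequence => Koszul complex is the minimal free resolution.
Syz_1 minimally generated by Koszul relations f_i*e_j - f_j*e_i (i<j): mu(Syz_1) = beta_2 = C(m,2) = m(m-1)/2
m=38
38*37/2 = 703


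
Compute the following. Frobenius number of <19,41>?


gcd(19,41)=1 => F=ab-a-b=19*41-19-41=779-60=719


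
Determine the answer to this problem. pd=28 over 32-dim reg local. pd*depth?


pd+depth=32
depth=32-28=4
pd*depth=28*4=112


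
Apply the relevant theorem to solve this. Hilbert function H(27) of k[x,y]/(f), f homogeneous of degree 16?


H(t)=d for t>=d-1.
d=16, t=27
H(27)=16


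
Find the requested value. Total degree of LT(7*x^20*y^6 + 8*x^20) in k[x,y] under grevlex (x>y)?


LT: 7*x^20*y^6
deg_x=20, deg_y=6
Total=20+6=26


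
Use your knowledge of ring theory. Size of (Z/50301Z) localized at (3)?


3-primary part: 50301=3^7*23
Size=3^7=2187


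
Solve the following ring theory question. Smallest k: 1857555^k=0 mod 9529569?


1857555^k mod 9529569:
k=1: 1857555
k=2: 6116229
k=3: 3361743
k=4: 777924
k=5: 1361367
k=6: 0
First zero at k = 6


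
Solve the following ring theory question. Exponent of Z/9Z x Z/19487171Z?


Exponent = lcm of the cyclic orders; pairwise coprime => product.
3^2*11^7=9*19487171=175384539


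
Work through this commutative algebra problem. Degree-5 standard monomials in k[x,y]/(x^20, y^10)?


k[x,y], I = (x^20, y^10), d = 5
Need i < 20 and d-i < 10.
Range: 0 <= i <= 5.
H(5) = 6


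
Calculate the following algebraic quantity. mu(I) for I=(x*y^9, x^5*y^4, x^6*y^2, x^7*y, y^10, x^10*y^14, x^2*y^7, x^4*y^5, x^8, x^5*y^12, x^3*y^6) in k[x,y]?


Remove redundant (divisible by others).
x^5*y^12 redundant.
x^10*y^14 redundant.
Min: x^8, x^7*y, x^6*y^2, x^5*y^4, x^4*y^5, x^3*y^6, x^2*y^7, x*y^9, y^10
Count=9


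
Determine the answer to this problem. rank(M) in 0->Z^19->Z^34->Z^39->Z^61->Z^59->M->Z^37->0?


Alt sum=0:
(-1)^0*19 + (-1)^1*34 + (-1)^2*39 + (-1)^3*61 + (-1)^4*59 + (-1)^5*? + (-1)^6*37=0
rank(M)=59


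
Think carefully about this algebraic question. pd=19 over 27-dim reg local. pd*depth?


pd+depth=27
depth=27-19=8
pd*depth=19*8=152


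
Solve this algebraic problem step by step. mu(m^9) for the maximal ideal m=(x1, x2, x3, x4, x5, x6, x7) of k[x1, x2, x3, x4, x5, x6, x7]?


Graded Nakayama: mu(m^d) = dim_k (m^d/m^(d+1)) = #degree-9 monomials in 7 vars
C(n+d-1,d)=C(15,9)=5005


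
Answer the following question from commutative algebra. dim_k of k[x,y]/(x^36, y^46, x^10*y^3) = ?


k[x,y]/I, I = (x^36, y^46, x^10*y^3)
Rect: 36x46=1656. Corner: (36-10)x(46-3)=1118.
dim = 1656-1118 = 538


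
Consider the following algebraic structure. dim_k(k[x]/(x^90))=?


Basis: 1,x,...,x^89
dim=90


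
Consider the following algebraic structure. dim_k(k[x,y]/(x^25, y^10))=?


Basis: x^i*y^j, i<25, j<10
25*10=250


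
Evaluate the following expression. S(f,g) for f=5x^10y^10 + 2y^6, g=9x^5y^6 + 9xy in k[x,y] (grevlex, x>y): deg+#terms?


LT(f)=5x^10y^10, LT(g)=9x^5y^6
lcm(LM)=x^10y^10
S(f,g) (scaled by 45 to clear denominators) = 9*f - 5x^5y^4*g = -45x^6y^5 + 18y^6
2 terms, deg 11.
11+2=13


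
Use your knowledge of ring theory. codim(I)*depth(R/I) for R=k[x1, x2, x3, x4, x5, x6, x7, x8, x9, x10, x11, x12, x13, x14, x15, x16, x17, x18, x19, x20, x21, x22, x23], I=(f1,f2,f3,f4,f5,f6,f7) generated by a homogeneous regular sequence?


codim=7, depth=dim(R/I)=23-7=16
Product=7*16=112


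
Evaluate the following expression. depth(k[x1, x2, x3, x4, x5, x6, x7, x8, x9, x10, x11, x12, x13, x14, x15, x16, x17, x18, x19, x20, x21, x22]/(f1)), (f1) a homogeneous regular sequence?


depth(R)=22
depth(R/I)=22-1=21


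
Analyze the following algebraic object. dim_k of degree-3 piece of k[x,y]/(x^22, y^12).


k[x,y], I = (x^22, y^12), d = 3
Need i < 22 and d-i < 12.
Range: 0 <= i <= 3.
H(3) = 4


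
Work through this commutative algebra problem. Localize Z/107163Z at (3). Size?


3-primary part: 107163=3^7*49
Size=3^7=2187


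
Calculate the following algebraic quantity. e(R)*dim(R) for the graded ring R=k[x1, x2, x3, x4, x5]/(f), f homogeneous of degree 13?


e(R)=deg(f)=13, dim(R)=5-1=4
e*dim=13*4=52


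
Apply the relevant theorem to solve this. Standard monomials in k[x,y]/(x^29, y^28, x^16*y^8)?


k[x,y]/I, I = (x^29, y^28, x^16*y^8)
Rect: 29x28=812. Corner: (29-16)x(28-8)=260.
dim = 812-260 = 552


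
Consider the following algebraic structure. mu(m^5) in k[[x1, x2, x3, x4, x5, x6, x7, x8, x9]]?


C(n+d-1,d)=C(13,5)=1287


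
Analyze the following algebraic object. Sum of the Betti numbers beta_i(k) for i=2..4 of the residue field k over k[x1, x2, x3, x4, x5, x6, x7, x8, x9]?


Koszul resolution: beta_i(k)=C(n,i), n=9
C(9,2)=36, C(9,3)=84, C(9,4)=126
Sum=246


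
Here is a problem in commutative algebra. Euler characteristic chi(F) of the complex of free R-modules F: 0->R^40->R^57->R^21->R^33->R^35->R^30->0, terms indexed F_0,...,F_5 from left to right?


chi = sum (-1)^i * rank:
(-1)^0*40=40
(-1)^1*57=-57
(-1)^2*21=21
(-1)^3*33=-33
(-1)^4*35=35
(-1)^5*30=-30
chi=-24


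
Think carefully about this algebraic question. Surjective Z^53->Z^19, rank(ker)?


rank(ker) = 53-19 = 34


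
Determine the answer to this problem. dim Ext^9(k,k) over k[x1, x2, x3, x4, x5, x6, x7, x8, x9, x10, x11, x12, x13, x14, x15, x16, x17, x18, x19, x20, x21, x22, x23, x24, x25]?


C(n,i)=C(25,9)=2042975


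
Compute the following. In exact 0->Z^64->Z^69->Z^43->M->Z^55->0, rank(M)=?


Alt sum=0:
(-1)^0*64 + (-1)^1*69 + (-1)^2*43 + (-1)^3*? + (-1)^4*55=0
rank(M)=93


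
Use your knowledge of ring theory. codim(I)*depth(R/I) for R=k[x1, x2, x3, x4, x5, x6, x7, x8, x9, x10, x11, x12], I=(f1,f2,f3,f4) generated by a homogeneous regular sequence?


codim=4, depth=dim(R/I)=12-4=8
Product=4*8=32


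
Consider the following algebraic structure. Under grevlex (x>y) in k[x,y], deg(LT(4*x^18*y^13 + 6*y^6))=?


LT: 4*x^18*y^13
deg_x=18, deg_y=13
Total=18+13=31


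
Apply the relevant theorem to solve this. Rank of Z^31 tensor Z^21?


rank(M(x)N) = rank(M)*rank(N)
31*21 = 651


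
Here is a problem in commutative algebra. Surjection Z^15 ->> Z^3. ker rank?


rank(ker) = 15-3 = 12


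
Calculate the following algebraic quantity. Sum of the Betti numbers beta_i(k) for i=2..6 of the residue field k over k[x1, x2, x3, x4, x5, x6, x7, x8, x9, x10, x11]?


Koszul resolution: beta_i(k)=C(n,i), n=11
C(11,2)=55, C(11,3)=165, C(11,4)=330, C(11,5)=462, C(11,6)=462
Sum=1474


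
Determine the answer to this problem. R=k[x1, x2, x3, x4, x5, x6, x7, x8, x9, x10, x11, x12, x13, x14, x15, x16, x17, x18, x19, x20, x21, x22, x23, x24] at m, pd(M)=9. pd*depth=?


pd+depth=24
depth=24-9=15
pd*depth=9*15=135


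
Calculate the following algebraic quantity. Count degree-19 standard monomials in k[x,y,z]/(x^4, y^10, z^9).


Need i<4, j<10, k<9 with i+j+k=19.
For each i, j ranges over max(0,19-i-8)..min(9,19-i):
  i=0: j in [11,9] -> 0
  i=1: j in [10,9] -> 0
  i=2: j in [9,9] -> 1
  i=3: j in [8,9] -> 2
H(19) = 0+0+1+2 = 3


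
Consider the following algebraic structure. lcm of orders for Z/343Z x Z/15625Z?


Exponent = lcm of the cyclic orders; pairwise coprime => product.
7^3*5^6=343*15625=5359375


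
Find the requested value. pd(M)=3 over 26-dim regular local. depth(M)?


pd+depth=depth(R)=26
depth=26-3=23


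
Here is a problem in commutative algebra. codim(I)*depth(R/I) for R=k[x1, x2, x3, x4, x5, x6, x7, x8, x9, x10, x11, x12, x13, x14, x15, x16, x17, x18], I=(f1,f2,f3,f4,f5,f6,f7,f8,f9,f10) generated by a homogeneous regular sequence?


codim=10, depth=dim(R/I)=18-10=8
Product=10*8=80


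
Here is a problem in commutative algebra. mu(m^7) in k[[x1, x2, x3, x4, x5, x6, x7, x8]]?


C(n+d-1,d)=C(14,7)=3432


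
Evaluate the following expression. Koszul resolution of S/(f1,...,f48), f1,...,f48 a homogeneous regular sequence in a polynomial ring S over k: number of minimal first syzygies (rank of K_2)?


Regular sequence => Koszul complex is the minimal free resolution.
Syz_1 minimally generated by Koszul relations f_i*e_j - f_j*e_i (i<j): mu(Syz_1) = beta_2 = C(m,2) = m(m-1)/2
m=48
48*47/2 = 1128


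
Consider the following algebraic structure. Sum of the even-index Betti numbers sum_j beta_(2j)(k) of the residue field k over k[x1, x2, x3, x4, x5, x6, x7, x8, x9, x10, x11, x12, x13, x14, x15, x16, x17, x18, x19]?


Koszul resolution: beta_i(k)=C(n,i), n=19
sum_even C(19,i) = 2^(n-1) = 2^18 = 262144


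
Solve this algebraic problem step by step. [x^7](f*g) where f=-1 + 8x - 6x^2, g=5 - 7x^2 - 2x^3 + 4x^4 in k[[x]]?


[x^7] = sum a_i*b_j, i+j=7
Sum=0


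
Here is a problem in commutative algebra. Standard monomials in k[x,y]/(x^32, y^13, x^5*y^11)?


k[x,y]/I, I = (x^32, y^13, x^5*y^11)
Rect: 32x13=416. Corner: (32-5)x(13-11)=54.
dim = 416-54 = 362


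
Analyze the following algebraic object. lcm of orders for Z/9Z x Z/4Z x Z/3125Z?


Exponent = lcm of the cyclic orders; pairwise coprime => product.
3^2*2^2*5^5=9*4*3125=112500


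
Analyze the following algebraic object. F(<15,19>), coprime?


gcd(15,19)=1 => F=ab-a-b=15*19-15-19=285-34=251


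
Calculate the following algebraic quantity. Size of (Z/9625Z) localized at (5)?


5-primary part: 9625=5^3*77
Size=5^3=125


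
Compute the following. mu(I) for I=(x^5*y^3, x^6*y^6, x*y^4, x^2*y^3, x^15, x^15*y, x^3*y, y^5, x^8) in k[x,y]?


Remove redundant (divisible by others).
x^5*y^3 redundant.
x^15 redundant.
x^15*y redundant.
x^6*y^6 redundant.
Min: x^8, x^3*y, x^2*y^3, x*y^4, y^5
Count=5


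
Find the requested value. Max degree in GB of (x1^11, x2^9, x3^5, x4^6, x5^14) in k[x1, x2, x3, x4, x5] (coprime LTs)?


Pure powers, coprime LTs => already GB.
Degrees: 11, 9, 5, 6, 14
Max=14


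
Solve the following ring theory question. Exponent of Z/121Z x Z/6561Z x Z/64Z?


Exponent = lcm of the cyclic orders; pairwise coprime => product.
11^2*3^8*2^6=121*6561*64=50808384


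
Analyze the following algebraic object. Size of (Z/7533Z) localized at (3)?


3-primary part: 7533=3^5*31
Size=3^5=243


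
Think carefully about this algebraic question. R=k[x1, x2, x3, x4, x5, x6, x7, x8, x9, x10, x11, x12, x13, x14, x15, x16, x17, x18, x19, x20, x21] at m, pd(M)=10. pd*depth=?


pd+depth=21
depth=21-10=11
pd*depth=10*11=110


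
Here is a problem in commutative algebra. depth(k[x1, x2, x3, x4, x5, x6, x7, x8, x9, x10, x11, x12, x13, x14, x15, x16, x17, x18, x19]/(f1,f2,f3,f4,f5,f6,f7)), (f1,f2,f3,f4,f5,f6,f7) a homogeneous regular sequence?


depth(R)=19
depth(R/I)=19-7=12


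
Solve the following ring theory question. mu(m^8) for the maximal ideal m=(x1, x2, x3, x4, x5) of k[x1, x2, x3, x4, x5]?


Graded Nakayama: mu(m^d) = dim_k (m^d/m^(d+1)) = #degree-8 monomials in 5 vars
C(n+d-1,d)=C(12,8)=495


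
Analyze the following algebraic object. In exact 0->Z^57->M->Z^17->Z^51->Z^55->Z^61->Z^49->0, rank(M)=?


Alt sum=0:
(-1)^0*57 + (-1)^1*? + (-1)^2*17 + (-1)^3*51 + (-1)^4*55 + (-1)^5*61 + (-1)^6*49=0
rank(M)=66


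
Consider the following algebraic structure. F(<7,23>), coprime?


gcd(7,23)=1 => F=ab-a-b=7*23-7-23=161-30=131


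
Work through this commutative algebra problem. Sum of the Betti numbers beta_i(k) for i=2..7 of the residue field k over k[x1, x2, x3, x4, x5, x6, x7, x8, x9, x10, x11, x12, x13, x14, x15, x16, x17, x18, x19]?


Koszul resolution: beta_i(k)=C(n,i), n=19
C(19,2)=171, C(19,3)=969, C(19,4)=3876, C(19,5)=11628, C(19,6)=27132, C(19,7)=50388
Sum=94164


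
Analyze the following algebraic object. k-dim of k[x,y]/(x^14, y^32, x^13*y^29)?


k[x,y]/I, I = (x^14, y^32, x^13*y^29)
Rect: 14x32=448. Corner: (14-13)x(32-29)=3.
dim = 448-3 = 445


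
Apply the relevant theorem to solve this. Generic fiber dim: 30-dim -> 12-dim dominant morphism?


dim(fiber)=dim(X)-dim(Y)=30-12=18


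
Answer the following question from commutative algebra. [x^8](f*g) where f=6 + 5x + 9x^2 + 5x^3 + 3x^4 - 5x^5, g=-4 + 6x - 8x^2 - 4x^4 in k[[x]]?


[x^8] = sum a_i*b_j, i+j=8
  3*-4=-12
Sum=-12


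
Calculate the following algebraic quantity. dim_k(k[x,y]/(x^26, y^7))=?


Basis: x^i*y^j, i<26, j<7
26*7=182


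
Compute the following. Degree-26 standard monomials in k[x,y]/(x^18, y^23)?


k[x,y], I = (x^18, y^23), d = 26
Need i < 18 and d-i < 23.
Range: 4 <= i <= 17.
H(26) = 14


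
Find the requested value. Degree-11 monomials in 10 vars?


C(d+n-1,n-1)=C(20,9)=167960


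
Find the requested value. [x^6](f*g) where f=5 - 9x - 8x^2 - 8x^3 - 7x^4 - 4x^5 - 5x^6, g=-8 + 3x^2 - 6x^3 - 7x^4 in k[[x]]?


[x^6] = sum a_i*b_j, i+j=6
  -8*-7=56
  -8*-6=48
  -7*3=-21
  -5*-8=40
Sum=123


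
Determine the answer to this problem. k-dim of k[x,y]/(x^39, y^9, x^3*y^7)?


k[x,y]/I, I = (x^39, y^9, x^3*y^7)
Rect: 39x9=351. Corner: (39-3)x(9-7)=72.
dim = 351-72 = 279


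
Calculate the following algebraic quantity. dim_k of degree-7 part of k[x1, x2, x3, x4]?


C(d+n-1,n-1)=C(10,3)=120


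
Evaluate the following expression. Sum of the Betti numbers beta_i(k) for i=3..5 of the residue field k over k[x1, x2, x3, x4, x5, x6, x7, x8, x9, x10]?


Koszul resolution: beta_i(k)=C(n,i), n=10
C(10,3)=120, C(10,4)=210, C(10,5)=252
Sum=582


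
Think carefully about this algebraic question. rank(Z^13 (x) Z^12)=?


rank(M(x)N) = rank(M)*rank(N)
13*12 = 156


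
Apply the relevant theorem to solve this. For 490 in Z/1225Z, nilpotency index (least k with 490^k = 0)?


490^k mod 1225:
k=1: 490
k=2: 0
First zero at k = 2


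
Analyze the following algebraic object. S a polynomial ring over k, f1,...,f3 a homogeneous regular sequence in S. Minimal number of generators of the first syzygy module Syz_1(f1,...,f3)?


Regular sequence => Koszul complex is the minimal free resolution.
Syz_1 minimally generated by Koszul relations f_i*e_j - f_j*e_i (i<j): mu(Syz_1) = beta_2 = C(m,2) = m(m-1)/2
m=3
3*2/2 = 3


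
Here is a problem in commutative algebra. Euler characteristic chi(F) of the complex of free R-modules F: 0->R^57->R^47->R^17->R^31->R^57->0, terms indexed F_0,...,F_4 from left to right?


chi = sum (-1)^i * rank:
(-1)^0*57=57
(-1)^1*47=-47
(-1)^2*17=17
(-1)^3*31=-31
(-1)^4*57=57
chi=53


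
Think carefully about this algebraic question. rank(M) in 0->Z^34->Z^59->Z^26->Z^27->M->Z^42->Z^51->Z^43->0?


Alt sum=0:
(-1)^0*34 + (-1)^1*59 + (-1)^2*26 + (-1)^3*27 + (-1)^4*? + (-1)^5*42 + (-1)^6*51 + (-1)^7*43=0
rank(M)=60


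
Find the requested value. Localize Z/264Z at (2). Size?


2-primary part: 264=2^3*33
Size=2^3=8


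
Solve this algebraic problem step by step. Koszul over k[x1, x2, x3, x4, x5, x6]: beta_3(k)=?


C(n,i)=C(6,3)=20


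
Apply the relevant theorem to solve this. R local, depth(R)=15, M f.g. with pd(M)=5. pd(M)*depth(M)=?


pd+depth=15
depth=15-5=10
pd*depth=5*10=50


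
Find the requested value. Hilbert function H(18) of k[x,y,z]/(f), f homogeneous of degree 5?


C(20,2)-C(15,2)=190-105=85


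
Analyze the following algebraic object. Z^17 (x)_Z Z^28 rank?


rank(M(x)N) = rank(M)*rank(N)
17*28 = 476


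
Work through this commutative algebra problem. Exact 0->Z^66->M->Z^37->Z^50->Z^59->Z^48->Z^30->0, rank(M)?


Alt sum=0:
(-1)^0*66 + (-1)^1*? + (-1)^2*37 + (-1)^3*50 + (-1)^4*59 + (-1)^5*48 + (-1)^6*30=0
rank(M)=94


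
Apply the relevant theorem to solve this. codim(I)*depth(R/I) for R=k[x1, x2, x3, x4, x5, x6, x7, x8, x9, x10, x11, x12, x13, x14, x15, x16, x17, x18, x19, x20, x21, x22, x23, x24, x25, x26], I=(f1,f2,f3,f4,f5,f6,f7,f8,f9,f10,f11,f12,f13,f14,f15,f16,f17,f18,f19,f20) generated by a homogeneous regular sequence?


codim=20, depth=dim(R/I)=26-20=6
Product=20*6=120


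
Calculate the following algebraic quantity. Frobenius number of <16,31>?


gcd(16,31)=1 => F=ab-a-b=16*31-16-31=496-47=449


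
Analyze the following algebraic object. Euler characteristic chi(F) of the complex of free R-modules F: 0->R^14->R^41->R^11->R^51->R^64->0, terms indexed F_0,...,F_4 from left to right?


chi = sum (-1)^i * rank:
(-1)^0*14=14
(-1)^1*41=-41
(-1)^2*11=11
(-1)^3*51=-51
(-1)^4*64=64
chi=-3


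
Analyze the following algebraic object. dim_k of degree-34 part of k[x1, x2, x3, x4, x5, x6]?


C(d+n-1,n-1)=C(39,5)=575757


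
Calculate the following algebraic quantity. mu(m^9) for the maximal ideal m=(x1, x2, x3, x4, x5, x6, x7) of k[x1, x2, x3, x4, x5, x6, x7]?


Graded Nakayama: mu(m^d) = dim_k (m^d/m^(d+1)) = #degree-9 monomials in 7 vars
C(n+d-1,d)=C(15,9)=5005


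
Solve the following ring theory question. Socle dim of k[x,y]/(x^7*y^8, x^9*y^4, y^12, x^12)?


Socle = ann(m) = span of standard monomials u with x*u, y*u in I (staircase corners).
Minimal generators: x^12, x^9*y^4, x^7*y^8, y^12
Corners: x^6y^11, x^8y^7, x^11y^3
Socle dim=3


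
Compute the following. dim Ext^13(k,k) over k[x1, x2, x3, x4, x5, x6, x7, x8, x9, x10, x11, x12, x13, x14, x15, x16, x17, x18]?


C(n,i)=C(18,13)=8568


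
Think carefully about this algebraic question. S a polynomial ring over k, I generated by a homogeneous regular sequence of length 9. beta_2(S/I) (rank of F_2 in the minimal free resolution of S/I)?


Regular sequence => Koszul complex is the minimal free resolution.
Syz_1 minimally generated by Koszul relations f_i*e_j - f_j*e_i (i<j): mu(Syz_1) = beta_2 = C(m,2) = m(m-1)/2
m=9
9*8/2 = 36


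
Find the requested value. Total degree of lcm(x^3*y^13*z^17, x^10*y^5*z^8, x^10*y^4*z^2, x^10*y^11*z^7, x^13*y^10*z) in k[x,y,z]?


lcm = componentwise max:
x: max(3,10,10,10,13)=13
y: max(13,5,4,11,10)=13
z: max(17,8,2,7,1)=17
Total=13+13+17=43


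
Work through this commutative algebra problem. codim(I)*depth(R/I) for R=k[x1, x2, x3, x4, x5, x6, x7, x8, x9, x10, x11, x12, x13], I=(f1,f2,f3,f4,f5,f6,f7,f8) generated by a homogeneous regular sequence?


codim=8, depth=dim(R/I)=13-8=5
Product=8*5=40


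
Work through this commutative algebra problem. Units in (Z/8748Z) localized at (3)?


Local ring = Z/2187Z.
phi(2187) = 3^6*(3-1) = 1458


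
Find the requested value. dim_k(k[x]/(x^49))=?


Basis: 1,x,...,x^48
dim=49


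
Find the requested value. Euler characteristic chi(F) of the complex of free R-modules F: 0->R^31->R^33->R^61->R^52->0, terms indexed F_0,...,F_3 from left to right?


chi = sum (-1)^i * rank:
(-1)^0*31=31
(-1)^1*33=-33
(-1)^2*61=61
(-1)^3*52=-52
chi=7


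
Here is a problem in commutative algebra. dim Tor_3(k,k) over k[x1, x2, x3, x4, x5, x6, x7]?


Koszul: C(n,i)=C(7,3)=35


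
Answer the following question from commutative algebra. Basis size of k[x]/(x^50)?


Basis: 1,x,...,x^49
dim=50


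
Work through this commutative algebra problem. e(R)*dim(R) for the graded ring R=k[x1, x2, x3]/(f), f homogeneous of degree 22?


e(R)=deg(f)=22, dim(R)=3-1=2
e*dim=22*2=44


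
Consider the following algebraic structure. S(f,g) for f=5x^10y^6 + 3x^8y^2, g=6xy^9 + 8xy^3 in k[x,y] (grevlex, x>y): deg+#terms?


LT(f)=5x^10y^6, LT(g)=6xy^9
lcm(LM)=x^10y^9
S(f,g) (scaled by 30 to clear denominators) = 6y^3*f - 5x^9*g = -40x^10y^3 + 18x^8y^5
2 terms, deg 13.
13+2=15


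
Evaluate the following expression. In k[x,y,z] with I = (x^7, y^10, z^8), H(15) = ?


Need i<7, j<10, k<8 with i+j+k=15.
For each i, j ranges over max(0,15-i-7)..min(9,15-i):
  i=0: j in [8,9] -> 2
  i=1: j in [7,9] -> 3
  i=2: j in [6,9] -> 4
  i=3: j in [5,9] -> 5
  i=4: j in [4,9] -> 6
  i=5: j in [3,9] -> 7
  i=6: j in [2,9] -> 8
H(15) = 2+3+4+5+6+7+8 = 35


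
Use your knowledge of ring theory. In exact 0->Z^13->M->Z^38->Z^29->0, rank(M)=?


Alt sum=0:
(-1)^0*13 + (-1)^1*? + (-1)^2*38 + (-1)^3*29=0
rank(M)=22


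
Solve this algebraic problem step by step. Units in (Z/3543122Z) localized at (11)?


Local ring = Z/1771561Z.
phi(1771561) = 11^5*(11-1) = 1610510


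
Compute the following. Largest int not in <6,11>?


gcd(6,11)=1 => F=ab-a-b=6*11-6-11=66-17=49


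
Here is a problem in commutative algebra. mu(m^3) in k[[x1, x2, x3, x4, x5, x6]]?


C(n+d-1,d)=C(8,3)=56


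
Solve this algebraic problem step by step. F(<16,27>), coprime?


gcd(16,27)=1 => F=ab-a-b=16*27-16-27=432-43=389


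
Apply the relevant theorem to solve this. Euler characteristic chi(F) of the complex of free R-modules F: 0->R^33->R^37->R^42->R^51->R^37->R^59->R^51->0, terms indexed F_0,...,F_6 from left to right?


chi = sum (-1)^i * rank:
(-1)^0*33=33
(-1)^1*37=-37
(-1)^2*42=42
(-1)^3*51=-51
(-1)^4*37=37
(-1)^5*59=-59
(-1)^6*51=51
chi=16


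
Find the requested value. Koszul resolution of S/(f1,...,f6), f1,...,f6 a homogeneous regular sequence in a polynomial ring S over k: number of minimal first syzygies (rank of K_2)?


Regular sequence => Koszul complex is the minimal free resolution.
Syz_1 minimally generated by Koszul relations f_i*e_j - f_j*e_i (i<j): mu(Syz_1) = beta_2 = C(m,2) = m(m-1)/2
m=6
6*5/2 = 15


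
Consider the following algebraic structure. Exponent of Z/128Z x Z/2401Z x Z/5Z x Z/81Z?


Exponent = lcm of the cyclic orders; pairwise coprime => product.
2^7*7^4*5^1*3^4=128*2401*5*81=124467840


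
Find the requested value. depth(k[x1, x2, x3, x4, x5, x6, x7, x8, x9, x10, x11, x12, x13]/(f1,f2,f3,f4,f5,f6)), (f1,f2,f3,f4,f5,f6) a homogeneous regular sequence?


depth(R)=13
depth(R/I)=13-6=7


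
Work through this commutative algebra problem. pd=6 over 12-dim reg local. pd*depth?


pd+depth=12
depth=12-6=6
pd*depth=6*6=36


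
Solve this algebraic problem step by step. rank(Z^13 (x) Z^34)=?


rank(M(x)N) = rank(M)*rank(N)
13*34 = 442


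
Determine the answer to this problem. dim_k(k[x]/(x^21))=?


Basis: 1,x,...,x^20
dim=21


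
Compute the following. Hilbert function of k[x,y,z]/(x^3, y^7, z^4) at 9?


Need i<3, j<7, k<4 with i+j+k=9.
For each i, j ranges over max(0,9-i-3)..min(6,9-i):
  i=0: j in [6,6] -> 1
  i=1: j in [5,6] -> 2
  i=2: j in [4,6] -> 3
H(9) = 1+2+3 = 6


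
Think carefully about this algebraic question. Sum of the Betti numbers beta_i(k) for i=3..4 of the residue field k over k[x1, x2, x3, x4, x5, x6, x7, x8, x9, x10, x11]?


Koszul resolution: beta_i(k)=C(n,i), n=11
C(11,3)=165, C(11,4)=330
Sum=495


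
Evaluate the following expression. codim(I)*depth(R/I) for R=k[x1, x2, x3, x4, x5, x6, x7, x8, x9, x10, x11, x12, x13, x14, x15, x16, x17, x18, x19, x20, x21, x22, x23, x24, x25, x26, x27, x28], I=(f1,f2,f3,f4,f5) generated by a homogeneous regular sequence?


codim=5, depth=dim(R/I)=28-5=23
Product=5*23=115


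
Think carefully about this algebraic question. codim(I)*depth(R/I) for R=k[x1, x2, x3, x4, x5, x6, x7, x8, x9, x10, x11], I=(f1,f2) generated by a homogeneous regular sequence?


codim=2, depth=dim(R/I)=11-2=9
Product=2*9=18


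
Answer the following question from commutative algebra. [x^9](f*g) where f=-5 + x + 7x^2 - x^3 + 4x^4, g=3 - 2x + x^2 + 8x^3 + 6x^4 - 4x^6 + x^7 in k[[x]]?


[x^9] = sum a_i*b_j, i+j=9
  7*1=7
  -1*-4=4
Sum=11


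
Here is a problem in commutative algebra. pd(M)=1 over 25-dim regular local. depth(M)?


pd+depth=depth(R)=25
depth=25-1=24


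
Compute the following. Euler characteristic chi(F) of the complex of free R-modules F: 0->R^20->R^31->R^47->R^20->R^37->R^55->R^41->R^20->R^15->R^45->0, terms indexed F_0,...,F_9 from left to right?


chi = sum (-1)^i * rank:
(-1)^0*20=20
(-1)^1*31=-31
(-1)^2*47=47
(-1)^3*20=-20
(-1)^4*37=37
(-1)^5*55=-55
(-1)^6*41=41
(-1)^7*20=-20
(-1)^8*15=15
(-1)^9*45=-45
chi=-11


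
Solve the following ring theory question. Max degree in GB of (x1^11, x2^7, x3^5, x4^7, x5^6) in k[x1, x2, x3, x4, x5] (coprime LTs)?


Pure powers, coprime LTs => already GB.
Degrees: 11, 7, 5, 7, 6
Max=11


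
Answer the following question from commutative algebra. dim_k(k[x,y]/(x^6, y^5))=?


Basis: x^i*y^j, i<6, j<5
6*5=30


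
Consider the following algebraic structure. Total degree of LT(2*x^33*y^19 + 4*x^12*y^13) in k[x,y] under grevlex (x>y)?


LT: 2*x^33*y^19
deg_x=33, deg_y=19
Total=33+19=52


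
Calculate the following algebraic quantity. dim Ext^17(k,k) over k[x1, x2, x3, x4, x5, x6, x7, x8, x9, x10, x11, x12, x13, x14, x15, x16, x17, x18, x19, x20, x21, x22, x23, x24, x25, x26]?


C(n,i)=C(26,17)=3124550


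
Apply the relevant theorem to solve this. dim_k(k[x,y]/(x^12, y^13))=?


Basis: x^i*y^j, i<12, j<13
12*13=156


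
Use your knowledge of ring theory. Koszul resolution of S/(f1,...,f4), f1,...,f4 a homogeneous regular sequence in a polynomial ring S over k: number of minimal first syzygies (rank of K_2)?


Regular sequence => Koszul complex is the minimal free resolution.
Syz_1 minimally generated by Koszul relations f_i*e_j - f_j*e_i (i<j): mu(Syz_1) = beta_2 = C(m,2) = m(m-1)/2
m=4
4*3/2 = 6


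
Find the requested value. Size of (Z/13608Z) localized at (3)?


3-primary part: 13608=3^5*56
Size=3^5=243


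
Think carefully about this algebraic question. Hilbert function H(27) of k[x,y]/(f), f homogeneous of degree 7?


H(t)=d for t>=d-1.
d=7, t=27
H(27)=7


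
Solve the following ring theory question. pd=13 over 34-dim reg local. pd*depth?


pd+depth=34
depth=34-13=21
pd*depth=13*21=273


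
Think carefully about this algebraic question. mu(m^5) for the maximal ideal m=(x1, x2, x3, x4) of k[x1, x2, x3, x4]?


Graded Nakayama: mu(m^d) = dim_k (m^d/m^(d+1)) = #degree-5 monomials in 4 vars
C(n+d-1,d)=C(8,5)=56


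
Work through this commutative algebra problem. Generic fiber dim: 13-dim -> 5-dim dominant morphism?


dim(fiber)=dim(X)-dim(Y)=13-5=8


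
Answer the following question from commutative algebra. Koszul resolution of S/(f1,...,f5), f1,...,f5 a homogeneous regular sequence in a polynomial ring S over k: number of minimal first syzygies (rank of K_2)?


Regular sequence => Koszul complex is the minimal free resolution.
Syz_1 minimally generated by Koszul relations f_i*e_j - f_j*e_i (i<j): mu(Syz_1) = beta_2 = C(m,2) = m(m-1)/2
m=5
5*4/2 = 10


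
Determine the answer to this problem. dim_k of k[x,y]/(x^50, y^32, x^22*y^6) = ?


k[x,y]/I, I = (x^50, y^32, x^22*y^6)
Rect: 50x32=1600. Corner: (50-22)x(32-6)=728.
dim = 1600-728 = 872


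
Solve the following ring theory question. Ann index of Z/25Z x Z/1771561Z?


Exponent = lcm of the cyclic orders; pairwise coprime => product.
5^2*11^6=25*1771561=44289025


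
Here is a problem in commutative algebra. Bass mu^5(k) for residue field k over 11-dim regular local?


C(n,i)=C(11,5)=462


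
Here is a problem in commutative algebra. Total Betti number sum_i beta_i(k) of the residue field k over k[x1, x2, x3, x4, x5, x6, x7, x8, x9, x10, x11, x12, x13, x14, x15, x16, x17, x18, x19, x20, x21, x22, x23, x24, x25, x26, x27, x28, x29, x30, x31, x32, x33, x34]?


Koszul resolution: beta_i(k)=C(n,i), n=34
sum_i C(34,i) = 2^34 = 17179869184


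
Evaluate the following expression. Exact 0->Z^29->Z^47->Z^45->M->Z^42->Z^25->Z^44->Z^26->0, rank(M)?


Alt sum=0:
(-1)^0*29 + (-1)^1*47 + (-1)^2*45 + (-1)^3*? + (-1)^4*42 + (-1)^5*25 + (-1)^6*44 + (-1)^7*26=0
rank(M)=62


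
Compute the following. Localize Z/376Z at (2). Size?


2-primary part: 376=2^3*47
Size=2^3=8


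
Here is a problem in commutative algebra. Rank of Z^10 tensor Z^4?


rank(M(x)N) = rank(M)*rank(N)
10*4 = 40


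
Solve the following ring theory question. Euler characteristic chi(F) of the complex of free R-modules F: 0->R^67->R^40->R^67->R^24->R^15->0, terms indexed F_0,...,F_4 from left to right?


chi = sum (-1)^i * rank:
(-1)^0*67=67
(-1)^1*40=-40
(-1)^2*67=67
(-1)^3*24=-24
(-1)^4*15=15
chi=85


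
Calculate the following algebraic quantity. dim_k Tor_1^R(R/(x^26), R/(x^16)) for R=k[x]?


Tor_1(R/I,R/J)=(I cap J)/IJ=(x^26)/(x^42)
dim=42-26=min(26,16)=16


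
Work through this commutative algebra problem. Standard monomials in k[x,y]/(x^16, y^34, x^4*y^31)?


k[x,y]/I, I = (x^16, y^34, x^4*y^31)
Rect: 16x34=544. Corner: (16-4)x(34-31)=36.
dim = 544-36 = 508
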